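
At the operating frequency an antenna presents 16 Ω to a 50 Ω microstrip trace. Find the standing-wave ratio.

Γ = (16 − 50)/(16 + 50) = -0.515
VSWR = (1 + 0.515)/(1 − 0.515)

VSWR ≈ 3.12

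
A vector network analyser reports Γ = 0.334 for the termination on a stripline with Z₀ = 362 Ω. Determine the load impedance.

Z_L = Z_0·(1 + Γ)/(1 − Γ) = 362·(1.33)/(0.666)

Z_L ≈ 725 Ω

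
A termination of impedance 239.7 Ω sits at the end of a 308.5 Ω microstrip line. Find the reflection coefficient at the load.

Γ = -0.126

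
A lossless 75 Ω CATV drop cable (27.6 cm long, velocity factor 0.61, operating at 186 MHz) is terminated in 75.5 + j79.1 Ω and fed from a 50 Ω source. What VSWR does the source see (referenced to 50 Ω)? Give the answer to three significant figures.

λ = v/f = 0.61·c / 186 MHz = 0.984 m
βl = 2π·l/λ = 2π × 0.281 = 101°
tan(βl) = -5.15
Z_in = Z_0·(Z_L + jZ_0·tanβl)/(Z_0 + jZ_L·tanβl) = 30.4 − j23.2 Ω
Γ_s = (Z_in − Z_s)/(Z_in + Z_s) = (-19.6 − j23.2)/(80.4 − j23.2), |Γ_s| = 0.362
VSWR = (1 + |Γ_s|)/(1 − |Γ_s|)

VSWR ≈ 2.14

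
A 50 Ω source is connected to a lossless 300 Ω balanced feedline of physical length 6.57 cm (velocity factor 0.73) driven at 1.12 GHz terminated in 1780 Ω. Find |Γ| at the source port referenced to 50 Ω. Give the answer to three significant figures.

|Γ| ≈ 0.831

λ = v/f = 0.73·c / 1.12 GHz = 0.196 m
βl = 2π·l/λ = 2π × 0.336 = 121°
tan(βl) = -1.67
Z_in = Z_0·(Z_L + jZ_0·tanβl)/(Z_0 + jZ_L·tanβl) = 68.1 + j173 Ω
Γ_s = (Z_in − Z_s)/(Z_in + Z_s) = (18.1 + j173)/(118 + j173), |Γ_s| = 0.831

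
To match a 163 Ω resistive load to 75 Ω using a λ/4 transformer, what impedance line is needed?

Z_qwt ≈ 111 Ω

Z_qwt = √(Z_0·R_L) = √(75 × 163) = √12220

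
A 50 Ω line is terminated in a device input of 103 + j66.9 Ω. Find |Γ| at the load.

|Γ| ≈ 0.511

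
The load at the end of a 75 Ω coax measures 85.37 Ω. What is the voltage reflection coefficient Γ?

Γ = 0.0647

Γ = (Z_L − Z_0)/(Z_L + Z_0) = (85.37 − 75)/(85.37 + 75) = 10.37/160.4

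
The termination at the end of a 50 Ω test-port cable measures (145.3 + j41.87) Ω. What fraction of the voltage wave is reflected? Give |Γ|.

|Γ| ≈ 0.521

Γ = (Z_L − Z_0)/(Z_L + Z_0) = (95.3 + j41.87)/(195.3 + j41.87)
|Γ| = 104/200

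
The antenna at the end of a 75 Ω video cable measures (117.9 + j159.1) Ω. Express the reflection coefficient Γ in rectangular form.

Γ ≈ 0.537 + j0.382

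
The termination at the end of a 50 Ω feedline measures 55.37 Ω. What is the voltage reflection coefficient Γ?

Γ = 0.051

Γ = (Z_L − Z_0)/(Z_L + Z_0) = (55.37 − 50)/(55.37 + 50) = 5.37/105.4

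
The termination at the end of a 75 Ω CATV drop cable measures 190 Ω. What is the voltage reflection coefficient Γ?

Γ = 0.434

Γ = (Z_L − Z_0)/(Z_L + Z_0) = (190 − 75)/(190 + 75) = 115/265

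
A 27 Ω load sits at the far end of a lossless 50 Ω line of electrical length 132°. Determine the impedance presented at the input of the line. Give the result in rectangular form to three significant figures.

tan(βl) = tan(132°) = -1.11
Z_in = Z_0·(Z_L + jZ_0·tanβl)/(Z_0 + jZ_L·tanβl)
     = 50·(27 − j55.5)/(50 − j30)

Z_in ≈ 44.4 − j28.9 Ω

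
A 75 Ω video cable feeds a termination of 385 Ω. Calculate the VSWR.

VSWR ≈ 5.13

Γ = (385 − 75)/(385 + 75) = 0.674
VSWR = (1 + 0.674)/(1 − 0.674)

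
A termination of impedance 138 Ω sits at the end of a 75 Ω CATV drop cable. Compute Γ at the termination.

Γ = 0.296

Γ = (Z_L − Z_0)/(Z_L + Z_0) = (138 − 75)/(138 + 75) = 63/213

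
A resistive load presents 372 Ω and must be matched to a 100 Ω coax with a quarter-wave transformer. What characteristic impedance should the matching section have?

Z_qwt ≈ 193 Ω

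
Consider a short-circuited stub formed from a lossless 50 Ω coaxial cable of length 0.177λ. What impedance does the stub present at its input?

Z_in ≈ +j101 Ω

βl = 2π × 0.177 = 63.7°
tan(βl) = 2.03
For a short-circuited stub, Z_in = jZ_0·tan(βl)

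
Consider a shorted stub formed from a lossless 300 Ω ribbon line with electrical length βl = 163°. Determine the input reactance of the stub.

X_in ≈ -91.7 Ω (capacitive)

tan(βl) = -0.306
For a shorted stub, Z_in = jZ_0·tan(βl)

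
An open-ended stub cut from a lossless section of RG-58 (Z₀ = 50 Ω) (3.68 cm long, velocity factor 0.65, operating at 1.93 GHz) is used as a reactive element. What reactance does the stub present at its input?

λ = v/f = 0.65·c / 1.93 GHz = 0.101 m
βl = 2π·l/λ = 2π × 0.364 = 131°
tan(βl) = -1.15
For an open-ended stub, Z_in = −jZ_0·cot(βl) = −jZ_0/tan(βl)

X_in ≈ 43.7 Ω (inductive)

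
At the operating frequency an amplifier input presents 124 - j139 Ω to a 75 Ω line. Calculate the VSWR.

VSWR ≈ 4.09

Γ = (Z_L − Z_0)/(Z_L + Z_0) = (49 − j139)/(199 − j139)
|Γ| = 147/243 = 0.607
VSWR = (1 + |Γ|)/(1 − |Γ|) = 1.61/0.393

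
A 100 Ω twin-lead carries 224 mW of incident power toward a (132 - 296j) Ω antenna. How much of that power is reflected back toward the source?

P_reflected ≈ 140 mW

|Γ| = |(32 − j296)/(232 − j296)| = 0.792
|Γ|² = 0.627
P_refl = |Γ|²·P_inc = 140 mW, P_del = (1 − |Γ|²)·P_inc = 83.6 mW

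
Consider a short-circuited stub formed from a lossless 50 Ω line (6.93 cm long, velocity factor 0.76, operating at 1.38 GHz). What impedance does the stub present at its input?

λ = v/f = 0.76·c / 1.38 GHz = 0.165 m
βl = 2π·l/λ = 2π × 0.419 = 151°
tan(βl) = -0.554
For a short-circuited stub, Z_in = jZ_0·tan(βl)

Z_in ≈ −j27.7 Ω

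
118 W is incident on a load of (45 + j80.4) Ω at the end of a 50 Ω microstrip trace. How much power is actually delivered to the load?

P_delivered ≈ 68.6 W

|Γ| = |(-5 + j80.4)/(95 + j80.4)| = 0.647
|Γ|² = 0.419
P_refl = |Γ|²·P_inc = 49.4 W, P_del = (1 − |Γ|²)·P_inc = 68.6 W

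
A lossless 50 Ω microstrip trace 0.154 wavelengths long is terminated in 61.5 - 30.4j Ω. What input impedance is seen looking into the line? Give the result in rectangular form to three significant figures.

Z_in ≈ 28.4 − j4.51 Ω

βl = 2π × 0.154 = 55.4°
tan(βl) = tan(55.4°) = 1.45
Z_in = Z_0·(Z_L + jZ_0·tanβl)/(Z_0 + jZ_L·tanβl)
     = 50·(61.5 + j42.2)/(94.1 + j89.3)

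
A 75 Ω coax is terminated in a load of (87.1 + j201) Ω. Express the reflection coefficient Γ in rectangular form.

Γ ≈ 0.635 + j0.452

Γ = (Z_L − Z_0)/(Z_L + Z_0) = (12.1 + j201)/(162.1 + j201)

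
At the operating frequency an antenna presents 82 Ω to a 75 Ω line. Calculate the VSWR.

Γ = (82 − 75)/(82 + 75) = 0.0446
VSWR = (1 + 0.0446)/(1 − 0.0446)

VSWR ≈ 1.09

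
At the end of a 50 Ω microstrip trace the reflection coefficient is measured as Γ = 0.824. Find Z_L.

Z_L ≈ 518 Ω

Z_L = Z_0·(1 + Γ)/(1 − Γ) = 50·(1.82)/(0.176)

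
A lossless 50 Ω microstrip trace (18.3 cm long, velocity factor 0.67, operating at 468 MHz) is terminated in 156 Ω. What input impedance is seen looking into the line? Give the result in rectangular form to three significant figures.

Z_in ≈ 56.7 + j63.5 Ω

λ = v/f = 0.67·c / 468 MHz = 0.429 m
βl = 2π·l/λ = 2π × 0.426 = 153°
tan(βl) = tan(153°) = -0.501
Z_in = Z_0·(Z_L + jZ_0·tanβl)/(Z_0 + jZ_L·tanβl)
     = 50·(156 − j25)/(50 − j78.1)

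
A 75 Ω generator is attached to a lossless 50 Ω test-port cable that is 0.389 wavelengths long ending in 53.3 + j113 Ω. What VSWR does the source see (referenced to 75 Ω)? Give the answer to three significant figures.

βl = 2π × 0.389 = 140°
tan(βl) = -0.838
Z_in = Z_0·(Z_L + jZ_0·tanβl)/(Z_0 + jZ_L·tanβl) = 9.89 + j27.6 Ω
Γ_s = (Z_in − Z_s)/(Z_in + Z_s) = (-65.1 + j27.6)/(84.9 + j27.6), |Γ_s| = 0.792
VSWR = (1 + |Γ_s|)/(1 − |Γ_s|)

VSWR ≈ 8.63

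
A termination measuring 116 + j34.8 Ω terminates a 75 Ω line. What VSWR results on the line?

VSWR ≈ 1.77

Γ = (Z_L − Z_0)/(Z_L + Z_0) = (41 + j34.8)/(191 + j34.8)
|Γ| = 53.8/194 = 0.277
VSWR = (1 + |Γ|)/(1 − |Γ|) = 1.28/0.723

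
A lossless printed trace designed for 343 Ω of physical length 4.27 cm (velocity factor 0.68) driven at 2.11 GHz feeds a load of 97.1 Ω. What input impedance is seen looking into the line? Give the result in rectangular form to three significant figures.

λ = v/f = 0.68·c / 2.11 GHz = 0.0967 m
βl = 2π·l/λ = 2π × 0.442 = 159°
tan(βl) = tan(159°) = -0.384
Z_in = Z_0·(Z_L + jZ_0·tanβl)/(Z_0 + jZ_L·tanβl)
     = 343·(97.1 − j132)/(343 − j37.3)

Z_in ≈ 110 − j120 Ω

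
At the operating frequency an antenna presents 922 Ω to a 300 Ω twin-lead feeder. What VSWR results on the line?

Γ = (922 − 300)/(922 + 300) = 0.509
VSWR = (1 + 0.509)/(1 − 0.509)

VSWR ≈ 3.07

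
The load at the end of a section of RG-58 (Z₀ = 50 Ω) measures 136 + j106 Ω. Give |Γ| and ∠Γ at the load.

Γ ≈ 0.638 ∠ 21.3°

Γ = (Z_L − Z_0)/(Z_L + Z_0) = (86 + j106)/(186 + j106)
|Γ| = 136/214 = 0.638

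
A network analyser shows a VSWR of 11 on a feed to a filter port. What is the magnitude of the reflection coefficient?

|Γ| ≈ 0.833

|Γ| = (S − 1)/(S + 1) = (11 − 1)/(11 + 1) = 10/12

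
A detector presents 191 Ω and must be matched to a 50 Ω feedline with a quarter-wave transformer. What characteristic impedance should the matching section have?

Z_qwt ≈ 97.7 Ω

Z_qwt = √(Z_0·R_L) = √(50 × 191) = √9550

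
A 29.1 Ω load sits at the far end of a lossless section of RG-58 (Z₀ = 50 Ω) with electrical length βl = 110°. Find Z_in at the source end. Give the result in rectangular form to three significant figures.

tan(βl) = tan(110°) = -2.75
Z_in = Z_0·(Z_L + jZ_0·tanβl)/(Z_0 + jZ_L·tanβl)
     = 50·(29.1 − j137)/(50 − j80)

Z_in ≈ 69.9 − j25.5 Ω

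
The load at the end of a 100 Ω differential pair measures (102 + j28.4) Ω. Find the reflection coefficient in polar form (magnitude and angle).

Γ ≈ 0.14 ∠ 78°

Γ = (Z_L − Z_0)/(Z_L + Z_0) = (2 + j28.4)/(202 + j28.4)
|Γ| = 28.5/204 = 0.14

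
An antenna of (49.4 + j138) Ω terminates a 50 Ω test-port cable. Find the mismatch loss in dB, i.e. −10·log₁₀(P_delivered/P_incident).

Γ = (-0.6 + j138)/(99.4 + j138), |Γ| = 0.811
|Γ|² = 0.658, so P_del/P_inc = 1 − |Γ|² = 0.342
ML = −10·log₁₀(1 − |Γ|²)

mismatch loss ≈ 4.67 dB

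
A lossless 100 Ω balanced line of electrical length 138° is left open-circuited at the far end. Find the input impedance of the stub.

Z_in ≈ +j111 Ω

tan(βl) = -0.9
For an open-circuited stub, Z_in = −jZ_0·cot(βl) = −jZ_0/tan(βl)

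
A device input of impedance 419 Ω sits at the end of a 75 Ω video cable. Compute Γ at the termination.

Γ = 0.696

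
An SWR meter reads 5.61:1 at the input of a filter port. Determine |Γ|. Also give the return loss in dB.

|Γ| = (S − 1)/(S + 1) = (5.61 − 1)/(5.61 + 1) = 4.61/6.61
RL = −20·log₁₀|Γ| = −20·log₁₀(0.697)

|Γ| ≈ 0.697; return loss ≈ 3.13 dB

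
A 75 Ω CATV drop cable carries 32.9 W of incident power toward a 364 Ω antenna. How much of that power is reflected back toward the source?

Γ = (364 − 75)/(364 + 75) = 0.658
|Γ|² = 0.433
P_refl = |Γ|²·P_inc = 14.3 W, P_del = (1 − |Γ|²)·P_inc = 18.6 W

P_reflected ≈ 14.3 W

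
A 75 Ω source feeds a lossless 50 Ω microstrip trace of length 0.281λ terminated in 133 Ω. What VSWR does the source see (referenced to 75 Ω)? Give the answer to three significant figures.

βl = 2π × 0.281 = 101°
tan(βl) = -5.07
Z_in = Z_0·(Z_L + jZ_0·tanβl)/(Z_0 + jZ_L·tanβl) = 19.4 + j8.42 Ω
Γ_s = (Z_in − Z_s)/(Z_in + Z_s) = (-55.6 + j8.42)/(94.4 + j8.42), |Γ_s| = 0.593
VSWR = (1 + |Γ_s|)/(1 − |Γ_s|)

VSWR ≈ 3.91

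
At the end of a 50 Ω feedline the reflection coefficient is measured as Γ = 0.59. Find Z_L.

Z_L ≈ 194 Ω

Z_L = Z_0·(1 + Γ)/(1 − Γ) = 50·(1.59)/(0.41)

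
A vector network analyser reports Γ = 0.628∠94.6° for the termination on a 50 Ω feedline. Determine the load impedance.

Z_L ≈ 20.3 + j41.9 Ω

Z_L = Z_0·(1 + Γ)/(1 − Γ) = 50·(0.95 + j0.626)/(1.05 − j0.626)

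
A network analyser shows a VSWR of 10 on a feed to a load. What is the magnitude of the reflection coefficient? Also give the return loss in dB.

|Γ| = (S − 1)/(S + 1) = (10 − 1)/(10 + 1) = 9/11
RL = −20·log₁₀|Γ| = −20·log₁₀(0.818)

|Γ| ≈ 0.818; return loss ≈ 1.74 dB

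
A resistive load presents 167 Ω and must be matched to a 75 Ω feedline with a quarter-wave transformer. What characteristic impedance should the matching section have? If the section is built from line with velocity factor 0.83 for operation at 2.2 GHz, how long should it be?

Z_qwt = √(Z_0·R_L) = √(75 × 167) = √12520
λ = 0.83·c/f = 0.113 m, so l = λ/4 = 0.0283 m

Z_qwt ≈ 112 Ω; length ≈ 2.83 cm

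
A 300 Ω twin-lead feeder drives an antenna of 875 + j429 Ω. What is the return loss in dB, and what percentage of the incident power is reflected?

Γ = (575 + j429)/(1175 + j429), |Γ| = 0.574
RL = −20·log₁₀(0.574) = 4.83 dB
P_refl/P_inc = |Γ|² = 0.329

RL ≈ 4.83 dB; 32.9% of incident power reflected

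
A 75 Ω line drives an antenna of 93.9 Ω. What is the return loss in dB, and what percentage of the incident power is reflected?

RL ≈ 19 dB; 1.25% of incident power reflected

Γ = (93.9 − 75)/(93.9 + 75) = 0.112
RL = −20·log₁₀(0.112) = 19 dB
P_refl/P_inc = |Γ|² = 0.0125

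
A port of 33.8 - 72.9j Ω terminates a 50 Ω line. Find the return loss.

RL ≈ 3.45 dB

Γ = (-16.2 − j72.9)/(83.8 − j72.9), |Γ| = 0.672
RL = −20·log₁₀|Γ| = −20·log₁₀(0.672)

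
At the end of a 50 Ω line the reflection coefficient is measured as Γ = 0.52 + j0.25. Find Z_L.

Z_L ≈ 114 + j85.4 Ω

Z_L = Z_0·(1 + Γ)/(1 − Γ) = 50·(1.52 + j0.25)/(0.48 − j0.25)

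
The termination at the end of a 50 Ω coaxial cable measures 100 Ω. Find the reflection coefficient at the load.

Γ = (Z_L − Z_0)/(Z_L + Z_0) = (100 − 50)/(100 + 50) = 50/150

Γ = 0.333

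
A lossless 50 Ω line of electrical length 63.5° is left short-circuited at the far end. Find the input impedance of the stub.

tan(βl) = 2.01
For a short-circuited stub, Z_in = jZ_0·tan(βl)

Z_in ≈ +j100 Ω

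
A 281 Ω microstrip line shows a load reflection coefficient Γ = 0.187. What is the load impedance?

Z_L ≈ 410 Ω

Z_L = Z_0·(1 + Γ)/(1 − Γ) = 281·(1.19)/(0.813)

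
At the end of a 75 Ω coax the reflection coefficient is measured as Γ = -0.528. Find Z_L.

Z_L = Z_0·(1 + Γ)/(1 − Γ) = 75·(0.472)/(1.53)

Z_L ≈ 23.2 Ω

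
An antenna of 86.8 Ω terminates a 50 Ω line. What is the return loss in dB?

Γ = (86.8 − 50)/(86.8 + 50) = 0.269
RL = −20·log₁₀|Γ| = −20·log₁₀(0.269)

RL ≈ 11.4 dB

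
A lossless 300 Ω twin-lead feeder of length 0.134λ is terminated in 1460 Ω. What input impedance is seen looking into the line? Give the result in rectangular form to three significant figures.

Z_in ≈ 107 − j248 Ω

βl = 2π × 0.134 = 48.2°
tan(βl) = tan(48.2°) = 1.12
Z_in = Z_0·(Z_L + jZ_0·tanβl)/(Z_0 + jZ_L·tanβl)
     = 300·(1460 + j336)/(300 + j1640)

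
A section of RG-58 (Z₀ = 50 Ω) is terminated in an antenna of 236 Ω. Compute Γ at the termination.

Γ = 0.65

Γ = (Z_L − Z_0)/(Z_L + Z_0) = (236 − 50)/(236 + 50) = 186/286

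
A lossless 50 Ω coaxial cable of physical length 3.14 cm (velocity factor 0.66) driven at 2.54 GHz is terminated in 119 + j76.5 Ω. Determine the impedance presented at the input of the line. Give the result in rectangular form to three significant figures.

λ = v/f = 0.66·c / 2.54 GHz = 0.078 m
βl = 2π·l/λ = 2π × 0.403 = 145°
tan(βl) = tan(145°) = -0.7
Z_in = Z_0·(Z_L + jZ_0·tanβl)/(Z_0 + jZ_L·tanβl)
     = 50·(119 + j41.5)/(104 − j83.3)

Z_in ≈ 25.1 + j40.2 Ω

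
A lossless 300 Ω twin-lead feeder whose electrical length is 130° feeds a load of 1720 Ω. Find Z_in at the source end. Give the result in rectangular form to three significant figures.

Z_in ≈ 87.3 + j239 Ω

tan(βl) = tan(130°) = -1.19
Z_in = Z_0·(Z_L + jZ_0·tanβl)/(Z_0 + jZ_L·tanβl)
     = 300·(1720 − j358)/(300 − j2050)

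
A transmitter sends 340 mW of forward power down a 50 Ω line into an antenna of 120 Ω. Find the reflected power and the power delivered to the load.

P_reflected ≈ 57.6 mW; P_delivered ≈ 282 mW

Γ = (120 − 50)/(120 + 50) = 0.412
|Γ|² = 0.17
P_refl = |Γ|²·P_inc = 57.6 mW, P_del = (1 − |Γ|²)·P_inc = 282 mW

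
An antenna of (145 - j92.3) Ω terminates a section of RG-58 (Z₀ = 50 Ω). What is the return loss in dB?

Γ = (95 − j92.3)/(195 − j92.3), |Γ| = 0.614
RL = −20·log₁₀|Γ| = −20·log₁₀(0.614)

RL ≈ 4.24 dB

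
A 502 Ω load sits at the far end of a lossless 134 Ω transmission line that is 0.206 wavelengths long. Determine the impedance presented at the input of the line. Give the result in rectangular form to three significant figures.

βl = 2π × 0.206 = 74.2°
tan(βl) = tan(74.2°) = 3.52
Z_in = Z_0·(Z_L + jZ_0·tanβl)/(Z_0 + jZ_L·tanβl)
     = 134·(502 + j472)/(134 + j1770)

Z_in ≈ 38.4 − j35.1 Ω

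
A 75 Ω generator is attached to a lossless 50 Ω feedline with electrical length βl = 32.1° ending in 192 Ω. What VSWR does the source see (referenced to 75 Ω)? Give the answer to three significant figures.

VSWR ≈ 3.51

tan(βl) = 0.627
Z_in = Z_0·(Z_L + jZ_0·tanβl)/(Z_0 + jZ_L·tanβl) = 39.3 − j63.4 Ω
Γ_s = (Z_in − Z_s)/(Z_in + Z_s) = (-35.7 − j63.4)/(114 − j63.4), |Γ_s| = 0.556
VSWR = (1 + |Γ_s|)/(1 − |Γ_s|)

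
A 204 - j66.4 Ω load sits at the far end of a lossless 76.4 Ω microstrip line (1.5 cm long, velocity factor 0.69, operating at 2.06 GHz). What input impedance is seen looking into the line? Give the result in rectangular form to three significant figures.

Z_in ≈ 32.4 − j36.6 Ω

λ = v/f = 0.69·c / 2.06 GHz = 0.1 m
βl = 2π·l/λ = 2π × 0.149 = 53.7°
tan(βl) = tan(53.7°) = 1.36
Z_in = Z_0·(Z_L + jZ_0·tanβl)/(Z_0 + jZ_L·tanβl)
     = 76.4·(204 + j37.8)/(167 + j278)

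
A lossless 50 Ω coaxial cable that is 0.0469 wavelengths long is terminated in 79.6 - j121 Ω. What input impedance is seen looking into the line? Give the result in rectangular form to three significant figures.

βl = 2π × 0.0469 = 16.9°
tan(βl) = tan(16.9°) = 0.304
Z_in = Z_0·(Z_L + jZ_0·tanβl)/(Z_0 + jZ_L·tanβl)
     = 50·(79.6 − j106)/(86.7 + j24.2)

Z_in ≈ 26.8 − j68.5 Ω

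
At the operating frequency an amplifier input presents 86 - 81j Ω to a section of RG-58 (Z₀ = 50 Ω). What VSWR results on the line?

Γ = (Z_L − Z_0)/(Z_L + Z_0) = (36 − j81)/(136 − j81)
|Γ| = 88.6/158 = 0.56
VSWR = (1 + |Γ|)/(1 − |Γ|) = 1.56/0.44

VSWR ≈ 3.55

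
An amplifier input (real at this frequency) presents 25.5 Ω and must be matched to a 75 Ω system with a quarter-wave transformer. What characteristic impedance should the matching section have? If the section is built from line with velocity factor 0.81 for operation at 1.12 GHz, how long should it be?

Z_qwt ≈ 43.7 Ω; length ≈ 5.42 cm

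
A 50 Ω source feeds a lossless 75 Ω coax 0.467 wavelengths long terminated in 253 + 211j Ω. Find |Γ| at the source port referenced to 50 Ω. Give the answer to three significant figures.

βl = 2π × 0.467 = 168°
tan(βl) = -0.21
Z_in = Z_0·(Z_L + jZ_0·tanβl)/(Z_0 + jZ_L·tanβl) = 87 + j161 Ω
Γ_s = (Z_in − Z_s)/(Z_in + Z_s) = (37 + j161)/(137 + j161), |Γ_s| = 0.782

|Γ| ≈ 0.782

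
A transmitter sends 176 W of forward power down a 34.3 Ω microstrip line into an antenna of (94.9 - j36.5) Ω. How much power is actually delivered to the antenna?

P_delivered ≈ 127 W

|Γ| = |(60.6 − j36.5)/(129.2 − j36.5)| = 0.527
|Γ|² = 0.278
P_refl = |Γ|²·P_inc = 48.9 W, P_del = (1 − |Γ|²)·P_inc = 127 W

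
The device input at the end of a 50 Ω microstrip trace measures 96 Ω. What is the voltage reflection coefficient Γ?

Γ = (Z_L − Z_0)/(Z_L + Z_0) = (96 − 50)/(96 + 50) = 46/146

Γ = 0.315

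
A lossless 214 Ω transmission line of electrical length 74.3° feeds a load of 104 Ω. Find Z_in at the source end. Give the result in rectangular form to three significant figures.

tan(βl) = tan(74.3°) = 3.56
Z_in = Z_0·(Z_L + jZ_0·tanβl)/(Z_0 + jZ_L·tanβl)
     = 214·(104 + j761)/(214 + j370)

Z_in ≈ 356 + j146 Ω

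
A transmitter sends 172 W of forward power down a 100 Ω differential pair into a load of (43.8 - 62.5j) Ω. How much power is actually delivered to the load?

P_delivered ≈ 123 W

|Γ| = |(-56.2 − j62.5)/(143.8 − j62.5)| = 0.536
|Γ|² = 0.287
P_refl = |Γ|²·P_inc = 49.4 W, P_del = (1 − |Γ|²)·P_inc = 123 W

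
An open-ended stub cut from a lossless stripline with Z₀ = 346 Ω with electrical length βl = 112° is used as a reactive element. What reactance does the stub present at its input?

tan(βl) = -2.48
For an open-ended stub, Z_in = −jZ_0·cot(βl) = −jZ_0/tan(βl)

X_in ≈ 140 Ω (inductive)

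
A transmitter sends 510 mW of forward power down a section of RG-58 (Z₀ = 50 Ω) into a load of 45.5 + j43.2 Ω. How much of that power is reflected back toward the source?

|Γ| = |(-4.5 + j43.2)/(95.5 + j43.2)| = 0.414
|Γ|² = 0.172
P_refl = |Γ|²·P_inc = 87.6 mW, P_del = (1 − |Γ|²)·P_inc = 422 mW

P_reflected ≈ 87.6 mW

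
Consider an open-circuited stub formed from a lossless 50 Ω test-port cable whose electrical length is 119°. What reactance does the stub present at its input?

tan(βl) = -1.8
For an open-circuited stub, Z_in = −jZ_0·cot(βl) = −jZ_0/tan(βl)

X_in ≈ 27.7 Ω (inductive)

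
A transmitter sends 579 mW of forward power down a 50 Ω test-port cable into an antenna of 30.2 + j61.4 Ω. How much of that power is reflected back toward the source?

|Γ| = |(-19.8 + j61.4)/(80.2 + j61.4)| = 0.639
|Γ|² = 0.408
P_refl = |Γ|²·P_inc = 236 mW, P_del = (1 − |Γ|²)·P_inc = 343 mW

P_reflected ≈ 236 mW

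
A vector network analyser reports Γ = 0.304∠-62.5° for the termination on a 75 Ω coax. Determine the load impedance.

Z_L ≈ 83.9 − j49.8 Ω

Z_L = Z_0·(1 + Γ)/(1 − Γ) = 75·(1.14 − j0.27)/(0.86 + j0.27)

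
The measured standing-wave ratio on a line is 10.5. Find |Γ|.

|Γ| ≈ 0.826

|Γ| = (S − 1)/(S + 1) = (10.5 − 1)/(10.5 + 1) = 9.5/11.5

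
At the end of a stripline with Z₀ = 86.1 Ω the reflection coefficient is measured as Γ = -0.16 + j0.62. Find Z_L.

Z_L ≈ 29.4 + j61.7 Ω

Z_L = Z_0·(1 + Γ)/(1 − Γ) = 86.1·(0.84 + j0.62)/(1.16 − j0.62)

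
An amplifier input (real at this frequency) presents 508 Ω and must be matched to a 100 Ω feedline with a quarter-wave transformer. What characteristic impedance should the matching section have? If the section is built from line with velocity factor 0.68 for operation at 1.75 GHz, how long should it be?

Z_qwt ≈ 225 Ω; length ≈ 2.91 cm

Z_qwt = √(Z_0·R_L) = √(100 × 508) = √50800
λ = 0.68·c/f = 0.117 m, so l = λ/4 = 0.0291 m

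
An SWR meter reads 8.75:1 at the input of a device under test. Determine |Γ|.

|Γ| = (S − 1)/(S + 1) = (8.75 − 1)/(8.75 + 1) = 7.75/9.75

|Γ| ≈ 0.795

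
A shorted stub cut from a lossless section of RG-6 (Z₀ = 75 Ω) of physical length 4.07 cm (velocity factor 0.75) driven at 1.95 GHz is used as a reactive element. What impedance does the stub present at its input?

λ = v/f = 0.75·c / 1.95 GHz = 0.115 m
βl = 2π·l/λ = 2π × 0.353 = 127°
tan(βl) = -1.33
For a shorted stub, Z_in = jZ_0·tan(βl)

Z_in ≈ −j99.6 Ω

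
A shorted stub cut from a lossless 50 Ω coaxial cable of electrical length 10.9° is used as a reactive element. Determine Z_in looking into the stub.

Z_in ≈ +j9.63 Ω

tan(βl) = 0.193
For a shorted stub, Z_in = jZ_0·tan(βl)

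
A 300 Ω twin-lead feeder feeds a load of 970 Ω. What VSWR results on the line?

Γ = (970 − 300)/(970 + 300) = 0.528
VSWR = (1 + 0.528)/(1 − 0.528)

VSWR ≈ 3.23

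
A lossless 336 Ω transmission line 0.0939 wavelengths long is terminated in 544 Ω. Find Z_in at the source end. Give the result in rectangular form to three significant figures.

βl = 2π × 0.0939 = 33.8°
tan(βl) = tan(33.8°) = 0.67
Z_in = Z_0·(Z_L + jZ_0·tanβl)/(Z_0 + jZ_L·tanβl)
     = 336·(544 + j225)/(336 + j364)

Z_in ≈ 362 − j168 Ω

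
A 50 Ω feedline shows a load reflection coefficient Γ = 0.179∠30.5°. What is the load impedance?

Z_L = Z_0·(1 + Γ)/(1 − Γ) = 50·(1.15 + j0.0908)/(0.846 − j0.0908)

Z_L ≈ 66.9 + j12.6 Ω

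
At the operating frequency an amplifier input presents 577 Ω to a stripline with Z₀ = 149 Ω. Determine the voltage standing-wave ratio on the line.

VSWR ≈ 3.87

Γ = (577 − 149)/(577 + 149) = 0.59
VSWR = (1 + 0.59)/(1 − 0.59)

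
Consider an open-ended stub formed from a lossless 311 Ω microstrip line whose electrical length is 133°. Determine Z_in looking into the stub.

Z_in ≈ +j290 Ω

tan(βl) = -1.07
For an open-ended stub, Z_in = −jZ_0·cot(βl) = −jZ_0/tan(βl)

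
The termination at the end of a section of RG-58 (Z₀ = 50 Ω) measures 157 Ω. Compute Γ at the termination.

Γ = 0.517

Γ = (Z_L − Z_0)/(Z_L + Z_0) = (157 − 50)/(157 + 50) = 107/207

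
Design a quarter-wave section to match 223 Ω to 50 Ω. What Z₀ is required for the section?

Z_qwt ≈ 106 Ω

Z_qwt = √(Z_0·R_L) = √(50 × 223) = √11150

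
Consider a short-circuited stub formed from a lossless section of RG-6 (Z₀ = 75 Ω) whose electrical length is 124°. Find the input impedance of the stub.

tan(βl) = -1.48
For a short-circuited stub, Z_in = jZ_0·tan(βl)

Z_in ≈ −j111 Ω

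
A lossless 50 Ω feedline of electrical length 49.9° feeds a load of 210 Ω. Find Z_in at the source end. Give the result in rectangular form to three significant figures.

Z_in ≈ 19.6 − j38.2 Ω

tan(βl) = tan(49.9°) = 1.19
Z_in = Z_0·(Z_L + jZ_0·tanβl)/(Z_0 + jZ_L·tanβl)
     = 50·(210 + j59.4)/(50 + j249)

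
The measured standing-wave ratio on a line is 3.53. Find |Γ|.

|Γ| ≈ 0.558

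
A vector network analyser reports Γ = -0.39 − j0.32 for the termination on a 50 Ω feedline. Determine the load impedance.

Z_L = Z_0·(1 + Γ)/(1 − Γ) = 50·(0.61 − j0.32)/(1.39 + j0.32)

Z_L ≈ 18.3 − j15.7 Ω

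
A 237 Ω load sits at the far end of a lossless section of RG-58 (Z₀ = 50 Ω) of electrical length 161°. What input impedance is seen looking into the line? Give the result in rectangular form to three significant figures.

tan(βl) = tan(161°) = -0.344
Z_in = Z_0·(Z_L + jZ_0·tanβl)/(Z_0 + jZ_L·tanβl)
     = 50·(237 − j17.2)/(50 − j81.6)

Z_in ≈ 72.4 + j101 Ω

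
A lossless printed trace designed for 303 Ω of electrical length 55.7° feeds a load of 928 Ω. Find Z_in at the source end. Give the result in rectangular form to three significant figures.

Z_in ≈ 138 − j176 Ω

tan(βl) = tan(55.7°) = 1.47
Z_in = Z_0·(Z_L + jZ_0·tanβl)/(Z_0 + jZ_L·tanβl)
     = 303·(928 + j444)/(303 + j1360)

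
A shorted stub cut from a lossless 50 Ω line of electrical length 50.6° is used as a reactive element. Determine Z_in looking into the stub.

Z_in ≈ +j60.9 Ω

tan(βl) = 1.22
For a shorted stub, Z_in = jZ_0·tan(βl)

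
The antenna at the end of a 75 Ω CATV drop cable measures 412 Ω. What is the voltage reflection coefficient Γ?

Γ = 0.692

Γ = (Z_L − Z_0)/(Z_L + Z_0) = (412 − 75)/(412 + 75) = 337/487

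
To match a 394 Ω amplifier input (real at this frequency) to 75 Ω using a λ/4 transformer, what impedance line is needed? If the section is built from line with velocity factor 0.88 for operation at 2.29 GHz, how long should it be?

Z_qwt ≈ 172 Ω; length ≈ 2.88 cm

Z_qwt = √(Z_0·R_L) = √(75 × 394) = √29550
λ = 0.88·c/f = 0.115 m, so l = λ/4 = 0.0288 m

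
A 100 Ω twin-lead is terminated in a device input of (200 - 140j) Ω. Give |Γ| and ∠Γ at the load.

Γ ≈ 0.52 ∠ -29.4°

Γ = (Z_L − Z_0)/(Z_L + Z_0) = (100 − j140)/(300 − j140)
|Γ| = 172/331 = 0.52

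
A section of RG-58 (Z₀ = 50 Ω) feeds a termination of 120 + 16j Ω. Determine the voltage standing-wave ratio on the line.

Γ = (Z_L − Z_0)/(Z_L + Z_0) = (70 + j16)/(170 + j16)
|Γ| = 71.8/171 = 0.421
VSWR = (1 + |Γ|)/(1 − |Γ|) = 1.42/0.579

VSWR ≈ 2.45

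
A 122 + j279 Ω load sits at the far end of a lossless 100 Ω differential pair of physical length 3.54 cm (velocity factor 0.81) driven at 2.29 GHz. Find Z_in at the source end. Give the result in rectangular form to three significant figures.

λ = v/f = 0.81·c / 2.29 GHz = 0.106 m
βl = 2π·l/λ = 2π × 0.334 = 120°
tan(βl) = tan(120°) = -1.73
Z_in = Z_0·(Z_L + jZ_0·tanβl)/(Z_0 + jZ_L·tanβl)
     = 100·(122 + j106)/(581 − j210)

Z_in ≈ 12.7 + j22.9 Ω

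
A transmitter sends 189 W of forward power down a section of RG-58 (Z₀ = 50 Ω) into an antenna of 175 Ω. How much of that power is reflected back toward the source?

P_reflected ≈ 58.3 W

Γ = (175 − 50)/(175 + 50) = 0.556
|Γ|² = 0.309
P_refl = |Γ|²·P_inc = 58.3 W, P_del = (1 − |Γ|²)·P_inc = 131 W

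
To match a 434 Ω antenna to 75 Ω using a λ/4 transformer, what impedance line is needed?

Z_qwt ≈ 180 Ω

Z_qwt = √(Z_0·R_L) = √(75 × 434) = √32550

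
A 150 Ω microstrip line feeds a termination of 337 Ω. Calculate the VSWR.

For a purely resistive load, VSWR = R_L/Z_0 or Z_0/R_L (whichever > 1) = 337/150

VSWR ≈ 2.25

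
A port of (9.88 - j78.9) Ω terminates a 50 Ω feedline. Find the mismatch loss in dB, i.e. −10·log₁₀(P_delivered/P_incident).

mismatch loss ≈ 6.96 dB

Γ = (-40.12 − j78.9)/(59.88 − j78.9), |Γ| = 0.894
|Γ|² = 0.799, so P_del/P_inc = 1 − |Γ|² = 0.201
ML = −10·log₁₀(1 − |Γ|²)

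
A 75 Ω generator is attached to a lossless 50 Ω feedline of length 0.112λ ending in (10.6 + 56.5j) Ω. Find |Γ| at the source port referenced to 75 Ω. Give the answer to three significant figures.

βl = 2π × 0.112 = 40.3°
tan(βl) = 0.849
Z_in = Z_0·(Z_L + jZ_0·tanβl)/(Z_0 + jZ_L·tanβl) = 535 + j63.1 Ω
Γ_s = (Z_in − Z_s)/(Z_in + Z_s) = (460 + j63.1)/(610 + j63.1), |Γ_s| = 0.757

|Γ| ≈ 0.757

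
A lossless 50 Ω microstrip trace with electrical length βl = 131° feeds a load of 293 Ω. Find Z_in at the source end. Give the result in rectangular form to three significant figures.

Z_in ≈ 14.7 + j41.3 Ω

tan(βl) = tan(131°) = -1.15
Z_in = Z_0·(Z_L + jZ_0·tanβl)/(Z_0 + jZ_L·tanβl)
     = 50·(293 − j57.5)/(50 − j337)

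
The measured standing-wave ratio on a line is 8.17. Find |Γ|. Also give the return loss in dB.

|Γ| = (S − 1)/(S + 1) = (8.17 − 1)/(8.17 + 1) = 7.17/9.17
RL = −20·log₁₀|Γ| = −20·log₁₀(0.782)

|Γ| ≈ 0.782; return loss ≈ 2.14 dB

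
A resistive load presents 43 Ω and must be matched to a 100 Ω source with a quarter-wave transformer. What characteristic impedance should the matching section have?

Z_qwt = √(Z_0·R_L) = √(100 × 43) = √4300

Z_qwt ≈ 65.6 Ω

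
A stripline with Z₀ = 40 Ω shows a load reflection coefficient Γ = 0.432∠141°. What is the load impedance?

Z_L ≈ 17.5 + j11.7 Ω

Z_L = Z_0·(1 + Γ)/(1 − Γ) = 40·(0.664 + j0.272)/(1.34 − j0.272)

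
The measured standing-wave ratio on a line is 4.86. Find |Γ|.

|Γ| ≈ 0.659

|Γ| = (S − 1)/(S + 1) = (4.86 − 1)/(4.86 + 1) = 3.86/5.86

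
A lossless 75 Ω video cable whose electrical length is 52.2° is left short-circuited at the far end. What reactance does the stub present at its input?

tan(βl) = 1.29
For a short-circuited stub, Z_in = jZ_0·tan(βl)

X_in ≈ 96.7 Ω (inductive)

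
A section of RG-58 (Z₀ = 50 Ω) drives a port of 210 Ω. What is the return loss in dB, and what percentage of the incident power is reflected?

Γ = (210 − 50)/(210 + 50) = 0.615
RL = −20·log₁₀(0.615) = 4.22 dB
P_refl/P_inc = |Γ|² = 0.379

RL ≈ 4.22 dB; 37.9% of incident power reflected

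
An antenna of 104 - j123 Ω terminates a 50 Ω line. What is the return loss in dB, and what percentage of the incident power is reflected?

Γ = (54 − j123)/(154 − j123), |Γ| = 0.682
RL = −20·log₁₀(0.682) = 3.33 dB
P_refl/P_inc = |Γ|² = 0.465

RL ≈ 3.33 dB; 46.5% of incident power reflected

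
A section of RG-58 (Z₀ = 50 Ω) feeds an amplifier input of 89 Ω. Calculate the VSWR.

VSWR ≈ 1.78

For a purely resistive load, VSWR = R_L/Z_0 or Z_0/R_L (whichever > 1) = 89/50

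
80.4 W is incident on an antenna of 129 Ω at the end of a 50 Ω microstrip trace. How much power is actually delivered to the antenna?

Γ = (129 − 50)/(129 + 50) = 0.441
|Γ|² = 0.195
P_refl = |Γ|²·P_inc = 15.7 W, P_del = (1 − |Γ|²)·P_inc = 64.7 W

P_delivered ≈ 64.7 W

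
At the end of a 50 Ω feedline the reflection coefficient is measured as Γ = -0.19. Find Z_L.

Z_L = Z_0·(1 + Γ)/(1 − Γ) = 50·(0.81)/(1.19)

Z_L ≈ 34 Ω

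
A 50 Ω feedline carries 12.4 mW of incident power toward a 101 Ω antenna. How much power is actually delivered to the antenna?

P_delivered ≈ 11 mW

Γ = (101 − 50)/(101 + 50) = 0.338
|Γ|² = 0.114
P_refl = |Γ|²·P_inc = 1.41 mW, P_del = (1 − |Γ|²)·P_inc = 11 mW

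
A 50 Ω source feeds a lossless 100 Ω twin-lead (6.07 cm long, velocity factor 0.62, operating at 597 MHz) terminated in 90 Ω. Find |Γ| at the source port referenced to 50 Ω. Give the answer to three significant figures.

|Γ| ≈ 0.37

λ = v/f = 0.62·c / 597 MHz = 0.312 m
βl = 2π·l/λ = 2π × 0.195 = 70.1°
tan(βl) = 2.77
Z_in = Z_0·(Z_L + jZ_0·tanβl)/(Z_0 + jZ_L·tanβl) = 108 + j7.3 Ω
Γ_s = (Z_in − Z_s)/(Z_in + Z_s) = (58.2 + j7.3)/(158 + j7.3), |Γ_s| = 0.37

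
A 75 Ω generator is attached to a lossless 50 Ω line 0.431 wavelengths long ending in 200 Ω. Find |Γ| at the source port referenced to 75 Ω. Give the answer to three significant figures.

βl = 2π × 0.431 = 155°
tan(βl) = -0.463
Z_in = Z_0·(Z_L + jZ_0·tanβl)/(Z_0 + jZ_L·tanβl) = 54.8 + j78.4 Ω
Γ_s = (Z_in − Z_s)/(Z_in + Z_s) = (-20.2 + j78.4)/(130 + j78.4), |Γ_s| = 0.534

|Γ| ≈ 0.534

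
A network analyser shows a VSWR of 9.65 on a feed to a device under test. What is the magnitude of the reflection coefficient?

|Γ| = (S − 1)/(S + 1) = (9.65 − 1)/(9.65 + 1) = 8.65/10.7

|Γ| ≈ 0.812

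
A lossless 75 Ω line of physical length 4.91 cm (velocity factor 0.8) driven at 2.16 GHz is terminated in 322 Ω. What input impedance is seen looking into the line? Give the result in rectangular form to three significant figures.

Z_in ≈ 99.9 + j135 Ω

λ = v/f = 0.8·c / 2.16 GHz = 0.111 m
βl = 2π·l/λ = 2π × 0.442 = 159°
tan(βl) = tan(159°) = -0.382
Z_in = Z_0·(Z_L + jZ_0·tanβl)/(Z_0 + jZ_L·tanβl)
     = 75·(322 − j28.7)/(75 − j123)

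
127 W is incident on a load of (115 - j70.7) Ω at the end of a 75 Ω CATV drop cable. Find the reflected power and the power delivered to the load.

P_reflected ≈ 20.4 W; P_delivered ≈ 107 W

|Γ| = |(40 − j70.7)/(190 − j70.7)| = 0.401
|Γ|² = 0.161
P_refl = |Γ|²·P_inc = 20.4 W, P_del = (1 − |Γ|²)·P_inc = 107 W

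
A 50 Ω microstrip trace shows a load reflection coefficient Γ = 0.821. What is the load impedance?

Z_L = Z_0·(1 + Γ)/(1 − Γ) = 50·(1.82)/(0.179)

Z_L ≈ 509 Ω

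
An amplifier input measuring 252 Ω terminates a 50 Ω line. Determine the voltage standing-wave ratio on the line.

VSWR ≈ 5.04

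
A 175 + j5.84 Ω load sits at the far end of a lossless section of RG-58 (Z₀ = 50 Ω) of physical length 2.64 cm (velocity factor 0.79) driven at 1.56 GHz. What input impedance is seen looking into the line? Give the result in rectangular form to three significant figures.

Z_in ≈ 17.9 − j23.9 Ω

λ = v/f = 0.79·c / 1.56 GHz = 0.152 m
βl = 2π·l/λ = 2π × 0.174 = 62.6°
tan(βl) = tan(62.6°) = 1.93
Z_in = Z_0·(Z_L + jZ_0·tanβl)/(Z_0 + jZ_L·tanβl)
     = 50·(175 + j102)/(38.8 + j337)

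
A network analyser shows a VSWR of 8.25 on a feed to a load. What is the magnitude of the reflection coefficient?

|Γ| ≈ 0.784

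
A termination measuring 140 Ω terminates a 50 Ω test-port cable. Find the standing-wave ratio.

Γ = (140 − 50)/(140 + 50) = 0.474
VSWR = (1 + 0.474)/(1 − 0.474)

VSWR ≈ 2.8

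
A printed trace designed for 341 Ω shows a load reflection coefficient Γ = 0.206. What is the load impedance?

Z_L = Z_0·(1 + Γ)/(1 − Γ) = 341·(1.21)/(0.794)

Z_L ≈ 518 Ω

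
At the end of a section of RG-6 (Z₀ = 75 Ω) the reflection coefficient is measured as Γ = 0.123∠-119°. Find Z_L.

Z_L ≈ 65.1 − j14.2 Ω

Z_L = Z_0·(1 + Γ)/(1 − Γ) = 75·(0.94 − j0.108)/(1.06 + j0.108)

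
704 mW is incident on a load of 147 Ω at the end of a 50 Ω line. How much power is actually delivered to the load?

Γ = (147 − 50)/(147 + 50) = 0.492
|Γ|² = 0.242
P_refl = |Γ|²·P_inc = 171 mW, P_del = (1 − |Γ|²)·P_inc = 533 mW

P_delivered ≈ 533 mW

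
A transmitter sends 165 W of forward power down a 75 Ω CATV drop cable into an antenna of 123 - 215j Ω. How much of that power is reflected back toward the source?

|Γ| = |(48 − j215)/(198 − j215)| = 0.754
|Γ|² = 0.568
P_refl = |Γ|²·P_inc = 93.7 W, P_del = (1 − |Γ|²)·P_inc = 71.3 W

P_reflected ≈ 93.7 W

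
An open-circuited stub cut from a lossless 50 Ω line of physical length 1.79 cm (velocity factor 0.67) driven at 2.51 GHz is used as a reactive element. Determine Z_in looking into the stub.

λ = v/f = 0.67·c / 2.51 GHz = 0.0801 m
βl = 2π·l/λ = 2π × 0.224 = 80.5°
tan(βl) = 5.96
For an open-circuited stub, Z_in = −jZ_0·cot(βl) = −jZ_0/tan(βl)

Z_in ≈ −j8.39 Ω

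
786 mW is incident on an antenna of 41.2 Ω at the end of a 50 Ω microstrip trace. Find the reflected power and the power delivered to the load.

P_reflected ≈ 7.32 mW; P_delivered ≈ 779 mW

Γ = (41.2 − 50)/(41.2 + 50) = -0.0965
|Γ|² = 0.00931
P_refl = |Γ|²·P_inc = 7.32 mW, P_del = (1 − |Γ|²)·P_inc = 779 mW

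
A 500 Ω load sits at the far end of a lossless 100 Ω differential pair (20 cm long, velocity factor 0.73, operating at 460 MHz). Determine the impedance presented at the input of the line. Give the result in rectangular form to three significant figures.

λ = v/f = 0.73·c / 460 MHz = 0.476 m
βl = 2π·l/λ = 2π × 0.42 = 151°
tan(βl) = tan(151°) = -0.549
Z_in = Z_0·(Z_L + jZ_0·tanβl)/(Z_0 + jZ_L·tanβl)
     = 100·(500 − j54.9)/(100 − j275)

Z_in ≈ 76.2 + j154 Ω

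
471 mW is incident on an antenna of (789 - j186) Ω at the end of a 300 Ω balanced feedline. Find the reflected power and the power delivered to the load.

P_reflected ≈ 106 mW; P_delivered ≈ 365 mW

|Γ| = |(489 − j186)/(1089 − j186)| = 0.474
|Γ|² = 0.224
P_refl = |Γ|²·P_inc = 106 mW, P_del = (1 − |Γ|²)·P_inc = 365 mW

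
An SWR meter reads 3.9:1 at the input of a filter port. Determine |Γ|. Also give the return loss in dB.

|Γ| ≈ 0.592; return loss ≈ 4.56 dB

|Γ| = (S − 1)/(S + 1) = (3.9 − 1)/(3.9 + 1) = 2.9/4.9
RL = −20·log₁₀|Γ| = −20·log₁₀(0.592)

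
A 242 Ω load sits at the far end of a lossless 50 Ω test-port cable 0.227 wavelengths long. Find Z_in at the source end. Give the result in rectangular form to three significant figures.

Z_in ≈ 10.5 − j6.96 Ω

βl = 2π × 0.227 = 81.7°
tan(βl) = tan(81.7°) = 6.87
Z_in = Z_0·(Z_L + jZ_0·tanβl)/(Z_0 + jZ_L·tanβl)
     = 50·(242 + j344)/(50 + j1660)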